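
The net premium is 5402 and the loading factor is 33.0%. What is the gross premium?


Gross = net * (1 + loading)
= 5402 * (1 + 0.33)
= 5402 * 1.33
= 7184.66


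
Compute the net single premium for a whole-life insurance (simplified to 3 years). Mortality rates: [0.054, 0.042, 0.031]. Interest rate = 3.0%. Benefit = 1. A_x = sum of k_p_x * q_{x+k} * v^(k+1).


v = 0.970874
Year 0: k_p_x=1.0, q=0.054, term=0.052427
Year 1: k_p_x=0.946, q=0.042, term=0.037451
Year 2: k_p_x=0.906268, q=0.031, term=0.02571
A_x = 0.1156


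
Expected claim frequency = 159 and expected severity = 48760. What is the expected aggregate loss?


E[S] = E[N] * E[X]
= 159 * 48760
= 7.7528e+06


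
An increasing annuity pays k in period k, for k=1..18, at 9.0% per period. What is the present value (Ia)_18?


(Ia)_n = sum_{k=1}^{n} k * v^k, v = 1/(1+i)
v = 0.917431
Sum computed term by term:
(Ia)_18 = 63.6416


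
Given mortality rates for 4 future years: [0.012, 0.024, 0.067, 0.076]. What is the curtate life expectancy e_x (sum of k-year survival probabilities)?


e_x = sum_{k=1}^{n} k_p_x
k_p_x values:
  1_p_x = 0.988
  2_p_x = 0.964288
  3_p_x = 0.899681
  4_p_x = 0.831305
e_x = 3.6833


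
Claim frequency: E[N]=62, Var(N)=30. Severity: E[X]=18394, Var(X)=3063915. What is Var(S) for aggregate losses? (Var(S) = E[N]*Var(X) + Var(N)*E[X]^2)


Var(S) = E[N]*Var(X) + Var(N)*E[X]^2
= 62*3063915 + 30*18394^2
= 189962730 + 10150177080
= 1.0340e+10


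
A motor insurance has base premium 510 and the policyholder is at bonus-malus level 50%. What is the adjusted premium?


adjusted = base * BM_level / 100
= 510 * 50 / 100
= 510 * 0.5
= 255.0


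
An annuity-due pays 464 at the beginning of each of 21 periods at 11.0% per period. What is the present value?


PV_due = PMT * (1-(1+i)^(-n))/i * (1+i)
PV_immediate = 3746.8327
PV_due = 3746.8327 * 1.11
= 4158.9842


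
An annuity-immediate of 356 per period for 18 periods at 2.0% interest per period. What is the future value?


FV = PMT * ((1+i)^n - 1) / i
= 356 * ((1.02)^18 - 1) / 0.02
= 356 * (1.428246 - 1) / 0.02
= 7622.7832


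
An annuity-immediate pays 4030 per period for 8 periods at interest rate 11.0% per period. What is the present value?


PV = PMT * (1 - (1+i)^(-n)) / i
= 4030 * (1 - (1+0.11)^(-8)) / 0.11
= 4030 * (1 - 0.433926) / 0.11
= 4030 * 5.146123
= 20738.8747


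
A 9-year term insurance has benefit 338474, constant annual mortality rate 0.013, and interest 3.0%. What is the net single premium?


NSP = benefit * sum_{k=0}^{n-1} k_p_x * q * v^(k+1)
With constant q=0.013, v=0.970874
Sum = 0.09636
NSP = 338474 * 0.09636
= 32615.4194


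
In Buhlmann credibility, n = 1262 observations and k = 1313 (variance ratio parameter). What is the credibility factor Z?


Z = n / (n + k)
= 1262 / (1262 + 1313)
= 1262 / 2575
= 0.4901


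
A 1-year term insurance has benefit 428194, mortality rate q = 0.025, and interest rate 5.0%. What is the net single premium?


NSP = benefit * q * v
v = 1/(1+i) = 0.952381
NSP = 428194 * 0.025 * 0.952381
= 10195.0952


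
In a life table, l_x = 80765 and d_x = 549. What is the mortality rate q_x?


q_x = d_x / l_x
= 549 / 80765
= 0.0068


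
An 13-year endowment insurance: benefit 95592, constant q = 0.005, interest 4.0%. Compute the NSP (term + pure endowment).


Term component = 4644.8505
Pure endowment = 13_p_x * v^13 * benefit = 0.936915 * 0.600574 * 95592 = 53788.3456
NSP = 58433.1961


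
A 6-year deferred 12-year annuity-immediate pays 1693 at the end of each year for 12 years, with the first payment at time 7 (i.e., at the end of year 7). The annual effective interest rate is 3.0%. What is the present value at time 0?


PV at time 6 of the 12-year annuity-immediate:
a_n = 1693 * (1-(1+0.03)^(-12))/0.03 = 16852.1288
Discount back 6 years to time 0:
PV = 16852.1288 * (1+0.03)^(-6)
= 16852.1288 * 0.837484
= 14113.3925


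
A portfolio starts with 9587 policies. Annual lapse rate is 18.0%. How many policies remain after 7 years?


remaining = initial * (1 - lapse)^years
= 9587 * (1 - 0.18)^7
= 9587 * 0.249285
= 2389.8998


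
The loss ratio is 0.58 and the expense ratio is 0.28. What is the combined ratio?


Combined ratio = loss ratio + expense ratio
= 0.58 + 0.28
= 0.86


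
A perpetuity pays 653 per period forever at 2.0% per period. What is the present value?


PV = PMT / i
= 653 / 0.02
= 32650.0


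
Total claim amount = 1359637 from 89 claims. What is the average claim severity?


severity = total / number
= 1359637 / 89
= 15276.8202


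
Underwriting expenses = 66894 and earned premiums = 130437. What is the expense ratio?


Expense ratio = expenses / premiums
= 66894 / 130437
= 0.5128


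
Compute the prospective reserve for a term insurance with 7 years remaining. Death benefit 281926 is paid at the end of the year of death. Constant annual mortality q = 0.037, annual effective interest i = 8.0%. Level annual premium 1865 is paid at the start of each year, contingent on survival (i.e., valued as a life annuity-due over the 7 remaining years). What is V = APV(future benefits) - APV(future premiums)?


v = 1/(1+i) = 0.925926
APV(future benefits) per unit = sum_{k=0}^{6} k_p_x * q * v^(k+1) = 0.174519
APV(future benefits) = 281926 * 0.174519 = 49201.3083
Life annuity-due factor ä_{x:7} = sum_{k=0}^{6} k_p_x * v^k = 5.094054
APV(future premiums) = 1865 * 5.094054 = 9500.4109
V = 49201.3083 - 9500.4109
= 39700.8974


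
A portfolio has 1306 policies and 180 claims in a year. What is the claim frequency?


frequency = claims / policies
= 180 / 1306
= 0.1378


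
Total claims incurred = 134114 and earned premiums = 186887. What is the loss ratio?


Loss ratio = claims / premiums
= 134114 / 186887
= 0.7176


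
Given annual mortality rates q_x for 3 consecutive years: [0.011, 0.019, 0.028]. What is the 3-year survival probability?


p_k = 1 - q_k for each year
Survival = product of (1 - q_k)
= 0.989 * 0.981 * 0.972
= 0.943


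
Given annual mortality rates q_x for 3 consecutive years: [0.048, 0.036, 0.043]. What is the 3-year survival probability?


p_k = 1 - q_k for each year
Survival = product of (1 - q_k)
= 0.952 * 0.964 * 0.957
= 0.8783


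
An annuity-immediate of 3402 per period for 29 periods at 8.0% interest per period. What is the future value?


FV = PMT * ((1+i)^n - 1) / i
= 3402 * ((1.08)^29 - 1) / 0.08
= 3402 * (9.317275 - 1) / 0.08
= 353692.115


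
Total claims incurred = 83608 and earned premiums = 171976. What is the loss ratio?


Loss ratio = claims / premiums
= 83608 / 171976
= 0.4862


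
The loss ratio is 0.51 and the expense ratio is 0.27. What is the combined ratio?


Combined ratio = loss ratio + expense ratio
= 0.51 + 0.27
= 0.78


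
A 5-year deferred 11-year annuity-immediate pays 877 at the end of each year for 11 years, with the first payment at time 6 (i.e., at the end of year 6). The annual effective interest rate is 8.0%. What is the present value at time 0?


PV at time 5 of the 11-year annuity-immediate:
a_n = 877 * (1-(1+0.08)^(-11))/0.08 = 6260.8717
Discount back 5 years to time 0:
PV = 6260.8717 * (1+0.08)^(-5)
= 6260.8717 * 0.680583
= 4261.044


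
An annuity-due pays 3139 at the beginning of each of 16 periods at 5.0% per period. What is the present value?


PV_due = PMT * (1-(1+i)^(-n))/i * (1+i)
PV_immediate = 34019.7586
PV_due = 34019.7586 * 1.05
= 35720.7466


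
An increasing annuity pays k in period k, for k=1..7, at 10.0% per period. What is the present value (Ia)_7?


(Ia)_n = sum_{k=1}^{n} k * v^k, v = 1/(1+i)
v = 0.909091
Sum computed term by term:
(Ia)_7 = 17.6315


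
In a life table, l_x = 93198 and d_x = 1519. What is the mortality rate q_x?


q_x = d_x / l_x
= 1519 / 93198
= 0.0163


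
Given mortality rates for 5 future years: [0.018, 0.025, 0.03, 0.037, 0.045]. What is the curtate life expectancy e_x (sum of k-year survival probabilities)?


e_x = sum_{k=1}^{n} k_p_x
k_p_x values:
  1_p_x = 0.982
  2_p_x = 0.95745
  3_p_x = 0.928726
  4_p_x = 0.894364
  5_p_x = 0.854117
e_x = 4.6167


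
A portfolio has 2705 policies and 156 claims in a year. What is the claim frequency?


frequency = claims / policies
= 156 / 2705
= 0.0577


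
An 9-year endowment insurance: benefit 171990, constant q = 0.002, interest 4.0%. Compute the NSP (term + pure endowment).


Term component = 2538.5652
Pure endowment = 9_p_x * v^9 * benefit = 0.982143 * 0.702587 * 171990 = 118680.1303
NSP = 121218.6955


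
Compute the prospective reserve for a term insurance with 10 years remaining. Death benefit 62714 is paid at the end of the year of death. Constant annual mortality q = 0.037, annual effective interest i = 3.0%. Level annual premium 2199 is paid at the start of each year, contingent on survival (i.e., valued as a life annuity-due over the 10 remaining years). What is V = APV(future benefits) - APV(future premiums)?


v = 1/(1+i) = 0.970874
APV(future benefits) per unit = sum_{k=0}^{9} k_p_x * q * v^(k+1) = 0.270389
APV(future benefits) = 62714 * 0.270389 = 16957.1837
Life annuity-due factor ä_{x:10} = sum_{k=0}^{9} k_p_x * v^k = 7.527049
APV(future premiums) = 2199 * 7.527049 = 16551.98
V = 16957.1837 - 16551.98
= 405.2037


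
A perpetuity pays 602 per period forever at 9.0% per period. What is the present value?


PV = PMT / i
= 602 / 0.09
= 6688.8889


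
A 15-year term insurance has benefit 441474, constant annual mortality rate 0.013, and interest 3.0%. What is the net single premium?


NSP = benefit * sum_{k=0}^{n-1} k_p_x * q * v^(k+1)
With constant q=0.013, v=0.970874
Sum = 0.142857
NSP = 441474 * 0.142857
= 63067.8643


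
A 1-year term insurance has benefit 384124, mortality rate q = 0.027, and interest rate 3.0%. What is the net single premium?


NSP = benefit * q * v
v = 1/(1+i) = 0.970874
NSP = 384124 * 0.027 * 0.970874
= 10069.2699


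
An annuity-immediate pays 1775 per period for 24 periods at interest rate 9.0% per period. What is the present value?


PV = PMT * (1 - (1+i)^(-n)) / i
= 1775 * (1 - (1+0.09)^(-24)) / 0.09
= 1775 * (1 - 0.126405) / 0.09
= 1775 * 9.706612
= 17229.2359


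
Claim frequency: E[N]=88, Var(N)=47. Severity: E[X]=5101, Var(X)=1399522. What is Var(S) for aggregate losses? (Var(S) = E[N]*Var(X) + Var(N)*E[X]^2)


Var(S) = E[N]*Var(X) + Var(N)*E[X]^2
= 88*1399522 + 47*5101^2
= 123157936 + 1222949447
= 1.3461e+09


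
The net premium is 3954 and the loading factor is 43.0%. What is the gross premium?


Gross = net * (1 + loading)
= 3954 * (1 + 0.43)
= 3954 * 1.43
= 5654.22


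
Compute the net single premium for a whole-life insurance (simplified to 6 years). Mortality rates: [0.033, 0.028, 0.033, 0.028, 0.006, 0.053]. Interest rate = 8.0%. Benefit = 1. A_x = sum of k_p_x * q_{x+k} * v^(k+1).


v = 0.925926
Year 0: k_p_x=1.0, q=0.033, term=0.030556
Year 1: k_p_x=0.967, q=0.028, term=0.023213
Year 2: k_p_x=0.939924, q=0.033, term=0.024623
Year 3: k_p_x=0.908907, q=0.028, term=0.018706
Year 4: k_p_x=0.883457, q=0.006, term=0.003608
Year 5: k_p_x=0.878156, q=0.053, term=0.02933
A_x = 0.13


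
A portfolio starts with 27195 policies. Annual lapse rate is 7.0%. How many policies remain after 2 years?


remaining = initial * (1 - lapse)^years
= 27195 * (1 - 0.07)^2
= 27195 * 0.8649
= 23520.9555


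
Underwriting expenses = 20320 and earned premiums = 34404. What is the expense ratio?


Expense ratio = expenses / premiums
= 20320 / 34404
= 0.5906


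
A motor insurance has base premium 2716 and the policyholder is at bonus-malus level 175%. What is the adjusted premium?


adjusted = base * BM_level / 100
= 2716 * 175 / 100
= 2716 * 1.75
= 4753.0


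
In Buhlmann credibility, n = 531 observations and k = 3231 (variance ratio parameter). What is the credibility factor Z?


Z = n / (n + k)
= 531 / (531 + 3231)
= 531 / 3762
= 0.1411


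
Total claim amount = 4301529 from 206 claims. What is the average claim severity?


severity = total / number
= 4301529 / 206
= 20881.2087


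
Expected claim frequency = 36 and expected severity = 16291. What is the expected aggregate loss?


E[S] = E[N] * E[X]
= 36 * 16291
= 586476


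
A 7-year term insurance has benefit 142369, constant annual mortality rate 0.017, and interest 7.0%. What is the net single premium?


NSP = benefit * sum_{k=0}^{n-1} k_p_x * q * v^(k+1)
With constant q=0.017, v=0.934579
Sum = 0.087478
NSP = 142369 * 0.087478
= 12454.2044


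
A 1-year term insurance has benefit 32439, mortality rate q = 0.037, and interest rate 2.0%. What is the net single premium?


NSP = benefit * q * v
v = 1/(1+i) = 0.980392
NSP = 32439 * 0.037 * 0.980392
= 1176.7088


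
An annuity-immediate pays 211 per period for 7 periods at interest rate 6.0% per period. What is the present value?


PV = PMT * (1 - (1+i)^(-n)) / i
= 211 * (1 - (1+0.06)^(-7)) / 0.06
= 211 * (1 - 0.665057) / 0.06
= 211 * 5.582381
= 1177.8825


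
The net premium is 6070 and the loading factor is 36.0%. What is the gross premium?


Gross = net * (1 + loading)
= 6070 * (1 + 0.36)
= 6070 * 1.36
= 8255.2


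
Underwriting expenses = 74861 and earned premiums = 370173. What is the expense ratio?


Expense ratio = expenses / premiums
= 74861 / 370173
= 0.2022


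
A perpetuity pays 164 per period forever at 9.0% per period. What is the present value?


PV = PMT / i
= 164 / 0.09
= 1822.2222


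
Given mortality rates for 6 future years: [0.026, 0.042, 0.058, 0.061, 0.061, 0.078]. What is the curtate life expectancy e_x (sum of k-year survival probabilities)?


e_x = sum_{k=1}^{n} k_p_x
k_p_x values:
  1_p_x = 0.974
  2_p_x = 0.933092
  3_p_x = 0.878973
  4_p_x = 0.825355
  5_p_x = 0.775009
  6_p_x = 0.714558
e_x = 5.101


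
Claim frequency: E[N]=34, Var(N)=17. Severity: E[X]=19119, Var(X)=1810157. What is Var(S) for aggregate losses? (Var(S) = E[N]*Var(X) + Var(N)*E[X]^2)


Var(S) = E[N]*Var(X) + Var(N)*E[X]^2
= 34*1810157 + 17*19119^2
= 61545338 + 6214114737
= 6.2757e+09


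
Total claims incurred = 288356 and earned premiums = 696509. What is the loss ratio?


Loss ratio = claims / premiums
= 288356 / 696509
= 0.414


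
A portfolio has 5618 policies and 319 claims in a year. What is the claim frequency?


frequency = claims / policies
= 319 / 5618
= 0.0568


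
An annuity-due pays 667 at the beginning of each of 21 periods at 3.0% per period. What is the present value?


PV_due = PMT * (1-(1+i)^(-n))/i * (1+i)
PV_immediate = 10281.8211
PV_due = 10281.8211 * 1.03
= 10590.2757


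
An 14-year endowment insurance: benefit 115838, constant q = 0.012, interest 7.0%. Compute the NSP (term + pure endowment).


Term component = 11399.9878
Pure endowment = 14_p_x * v^14 * benefit = 0.844495 * 0.387817 * 115838 = 37938.0834
NSP = 49338.0712


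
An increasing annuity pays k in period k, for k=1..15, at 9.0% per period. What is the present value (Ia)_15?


(Ia)_n = sum_{k=1}^{n} k * v^k, v = 1/(1+i)
v = 0.917431
Sum computed term by term:
(Ia)_15 = 51.8676


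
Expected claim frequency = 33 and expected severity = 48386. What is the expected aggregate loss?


E[S] = E[N] * E[X]
= 33 * 48386
= 1.5967e+06


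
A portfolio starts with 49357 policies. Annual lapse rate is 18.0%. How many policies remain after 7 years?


remaining = initial * (1 - lapse)^years
= 49357 * (1 - 0.18)^7
= 49357 * 0.249285
= 12303.983


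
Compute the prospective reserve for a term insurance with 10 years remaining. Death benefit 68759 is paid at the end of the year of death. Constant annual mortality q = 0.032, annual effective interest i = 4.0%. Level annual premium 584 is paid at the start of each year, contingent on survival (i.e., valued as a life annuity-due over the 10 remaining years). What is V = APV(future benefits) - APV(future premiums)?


v = 1/(1+i) = 0.961538
APV(future benefits) per unit = sum_{k=0}^{9} k_p_x * q * v^(k+1) = 0.227555
APV(future benefits) = 68759 * 0.227555 = 15646.4801
Life annuity-due factor ä_{x:10} = sum_{k=0}^{9} k_p_x * v^k = 7.39555
APV(future premiums) = 584 * 7.39555 = 4319.0011
V = 15646.4801 - 4319.0011
= 11327.4791


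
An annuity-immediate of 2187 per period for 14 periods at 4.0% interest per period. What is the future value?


FV = PMT * ((1+i)^n - 1) / i
= 2187 * ((1.04)^14 - 1) / 0.04
= 2187 * (1.731676 - 1) / 0.04
= 40004.4098


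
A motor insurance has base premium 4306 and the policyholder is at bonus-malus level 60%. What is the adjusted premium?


adjusted = base * BM_level / 100
= 4306 * 60 / 100
= 4306 * 0.6
= 2583.6


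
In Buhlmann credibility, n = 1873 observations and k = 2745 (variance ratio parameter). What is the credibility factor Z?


Z = n / (n + k)
= 1873 / (1873 + 2745)
= 1873 / 4618
= 0.4056


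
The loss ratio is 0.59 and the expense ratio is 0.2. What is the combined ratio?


Combined ratio = loss ratio + expense ratio
= 0.59 + 0.2
= 0.79


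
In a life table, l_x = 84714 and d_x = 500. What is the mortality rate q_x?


q_x = d_x / l_x
= 500 / 84714
= 0.0059


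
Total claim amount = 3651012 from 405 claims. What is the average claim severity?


severity = total / number
= 3651012 / 405
= 9014.8444


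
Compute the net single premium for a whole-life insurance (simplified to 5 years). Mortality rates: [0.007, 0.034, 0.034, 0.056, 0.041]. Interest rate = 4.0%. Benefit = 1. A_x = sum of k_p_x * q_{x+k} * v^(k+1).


v = 0.961538
Year 0: k_p_x=1.0, q=0.007, term=0.006731
Year 1: k_p_x=0.993, q=0.034, term=0.031215
Year 2: k_p_x=0.959238, q=0.034, term=0.028994
Year 3: k_p_x=0.926624, q=0.056, term=0.044357
Year 4: k_p_x=0.874733, q=0.041, term=0.029478
A_x = 0.1408


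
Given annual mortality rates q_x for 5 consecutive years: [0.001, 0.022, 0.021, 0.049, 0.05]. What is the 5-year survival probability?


p_k = 1 - q_k for each year
Survival = product of (1 - q_k)
= 0.999 * 0.978 * 0.979 * 0.951 * 0.95
= 0.8642


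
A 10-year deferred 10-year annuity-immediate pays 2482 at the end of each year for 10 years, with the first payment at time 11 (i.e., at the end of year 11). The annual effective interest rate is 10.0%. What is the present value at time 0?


PV at time 10 of the 10-year annuity-immediate:
a_n = 2482 * (1-(1+0.1)^(-10))/0.1 = 15250.8156
Discount back 10 years to time 0:
PV = 15250.8156 * (1+0.1)^(-10)
= 15250.8156 * 0.385543
= 5879.8496


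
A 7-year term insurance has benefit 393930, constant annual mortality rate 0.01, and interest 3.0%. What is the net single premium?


NSP = benefit * sum_{k=0}^{n-1} k_p_x * q * v^(k+1)
With constant q=0.01, v=0.970874
Sum = 0.060536
NSP = 393930 * 0.060536
= 23847.1018


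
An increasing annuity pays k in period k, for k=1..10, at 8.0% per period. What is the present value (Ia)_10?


(Ia)_n = sum_{k=1}^{n} k * v^k, v = 1/(1+i)
v = 0.925926
Sum computed term by term:
(Ia)_10 = 32.6869


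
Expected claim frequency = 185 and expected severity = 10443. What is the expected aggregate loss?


E[S] = E[N] * E[X]
= 185 * 10443
= 1.9320e+06


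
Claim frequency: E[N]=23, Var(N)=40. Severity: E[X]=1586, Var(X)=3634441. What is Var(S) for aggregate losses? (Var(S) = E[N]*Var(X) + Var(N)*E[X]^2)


Var(S) = E[N]*Var(X) + Var(N)*E[X]^2
= 23*3634441 + 40*1586^2
= 83592143 + 100615840
= 1.8421e+08


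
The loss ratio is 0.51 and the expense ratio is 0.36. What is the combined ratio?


Combined ratio = loss ratio + expense ratio
= 0.51 + 0.36
= 0.87


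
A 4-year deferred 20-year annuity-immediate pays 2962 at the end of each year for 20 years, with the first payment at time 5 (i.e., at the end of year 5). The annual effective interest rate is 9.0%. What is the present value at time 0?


PV at time 4 of the 20-year annuity-immediate:
a_n = 2962 * (1-(1+0.09)^(-20))/0.09 = 27038.7523
Discount back 4 years to time 0:
PV = 27038.7523 * (1+0.09)^(-4)
= 27038.7523 * 0.708425
= 19154.9338


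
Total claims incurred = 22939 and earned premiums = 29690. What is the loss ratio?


Loss ratio = claims / premiums
= 22939 / 29690
= 0.7726


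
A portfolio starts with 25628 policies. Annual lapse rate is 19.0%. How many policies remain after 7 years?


remaining = initial * (1 - lapse)^years
= 25628 * (1 - 0.19)^7
= 25628 * 0.228768
= 5862.8644


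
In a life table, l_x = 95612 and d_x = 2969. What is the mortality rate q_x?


q_x = d_x / l_x
= 2969 / 95612
= 0.0311


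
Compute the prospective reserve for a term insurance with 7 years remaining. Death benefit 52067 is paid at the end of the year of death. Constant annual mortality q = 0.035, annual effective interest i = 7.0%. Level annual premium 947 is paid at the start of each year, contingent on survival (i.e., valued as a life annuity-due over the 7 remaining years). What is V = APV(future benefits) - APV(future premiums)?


v = 1/(1+i) = 0.934579
APV(future benefits) per unit = sum_{k=0}^{6} k_p_x * q * v^(k+1) = 0.171569
APV(future benefits) = 52067 * 0.171569 = 8933.0691
Life annuity-due factor ä_{x:7} = sum_{k=0}^{6} k_p_x * v^k = 5.245101
APV(future premiums) = 947 * 5.245101 = 4967.1108
V = 8933.0691 - 4967.1108
= 3965.9583


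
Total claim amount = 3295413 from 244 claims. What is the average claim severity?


severity = total / number
= 3295413 / 244
= 13505.791


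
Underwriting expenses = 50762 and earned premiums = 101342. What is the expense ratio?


Expense ratio = expenses / premiums
= 50762 / 101342
= 0.5009


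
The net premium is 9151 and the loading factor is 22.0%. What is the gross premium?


Gross = net * (1 + loading)
= 9151 * (1 + 0.22)
= 9151 * 1.22
= 11164.22


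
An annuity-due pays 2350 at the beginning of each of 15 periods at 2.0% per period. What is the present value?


PV_due = PMT * (1-(1+i)^(-n))/i * (1+i)
PV_immediate = 30195.7692
PV_due = 30195.7692 * 1.02
= 30799.6846


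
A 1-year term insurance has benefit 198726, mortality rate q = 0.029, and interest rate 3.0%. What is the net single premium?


NSP = benefit * q * v
v = 1/(1+i) = 0.970874
NSP = 198726 * 0.029 * 0.970874
= 5595.1981


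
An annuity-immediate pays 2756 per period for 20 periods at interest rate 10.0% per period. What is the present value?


PV = PMT * (1 - (1+i)^(-n)) / i
= 2756 * (1 - (1+0.1)^(-20)) / 0.1
= 2756 * (1 - 0.148644) / 0.1
= 2756 * 8.513564
= 23463.3816


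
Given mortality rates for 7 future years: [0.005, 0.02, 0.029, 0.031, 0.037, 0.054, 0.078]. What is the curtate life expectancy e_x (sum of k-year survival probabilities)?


e_x = sum_{k=1}^{n} k_p_x
k_p_x values:
  1_p_x = 0.995
  2_p_x = 0.9751
  3_p_x = 0.946822
  4_p_x = 0.917471
  5_p_x = 0.883524
  6_p_x = 0.835814
  7_p_x = 0.77062
e_x = 6.3244


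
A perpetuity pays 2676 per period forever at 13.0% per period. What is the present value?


PV = PMT / i
= 2676 / 0.13
= 20584.6154


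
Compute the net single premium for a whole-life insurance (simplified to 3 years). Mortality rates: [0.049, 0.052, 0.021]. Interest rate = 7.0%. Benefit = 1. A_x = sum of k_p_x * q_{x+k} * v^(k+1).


v = 0.934579
Year 0: k_p_x=1.0, q=0.049, term=0.045794
Year 1: k_p_x=0.951, q=0.052, term=0.043193
Year 2: k_p_x=0.901548, q=0.021, term=0.015455
A_x = 0.1044


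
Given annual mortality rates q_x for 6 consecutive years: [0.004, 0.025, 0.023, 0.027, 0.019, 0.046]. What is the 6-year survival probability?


p_k = 1 - q_k for each year
Survival = product of (1 - q_k)
= 0.996 * 0.975 * 0.977 * 0.973 * 0.981 * 0.954
= 0.864


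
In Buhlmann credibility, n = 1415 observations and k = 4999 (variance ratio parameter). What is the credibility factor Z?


Z = n / (n + k)
= 1415 / (1415 + 4999)
= 1415 / 6414
= 0.2206


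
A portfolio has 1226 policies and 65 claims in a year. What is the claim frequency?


frequency = claims / policies
= 65 / 1226
= 0.053


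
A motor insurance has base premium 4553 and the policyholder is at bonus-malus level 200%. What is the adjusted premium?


adjusted = base * BM_level / 100
= 4553 * 200 / 100
= 4553 * 2.0
= 9106.0


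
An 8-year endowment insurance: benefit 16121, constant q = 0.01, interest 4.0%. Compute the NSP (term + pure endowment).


Term component = 1050.3137
Pure endowment = 8_p_x * v^8 * benefit = 0.922745 * 0.73069 * 16121 = 10869.4313
NSP = 11919.745


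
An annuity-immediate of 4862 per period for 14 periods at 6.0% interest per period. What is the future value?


FV = PMT * ((1+i)^n - 1) / i
= 4862 * ((1.06)^14 - 1) / 0.06
= 4862 * (2.260904 - 1) / 0.06
= 102175.2505


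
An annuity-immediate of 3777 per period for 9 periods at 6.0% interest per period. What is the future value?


FV = PMT * ((1+i)^n - 1) / i
= 3777 * ((1.06)^9 - 1) / 0.06
= 3777 * (1.689479 - 1) / 0.06
= 43402.7005


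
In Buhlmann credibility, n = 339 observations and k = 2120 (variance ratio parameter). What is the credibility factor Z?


Z = n / (n + k)
= 339 / (339 + 2120)
= 339 / 2459
= 0.1379


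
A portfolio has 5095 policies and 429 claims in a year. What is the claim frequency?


frequency = claims / policies
= 429 / 5095
= 0.0842


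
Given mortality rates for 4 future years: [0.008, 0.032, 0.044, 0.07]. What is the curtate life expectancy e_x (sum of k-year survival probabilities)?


e_x = sum_{k=1}^{n} k_p_x
k_p_x values:
  1_p_x = 0.992
  2_p_x = 0.960256
  3_p_x = 0.918005
  4_p_x = 0.853744
e_x = 3.724


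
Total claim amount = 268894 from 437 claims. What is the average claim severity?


severity = total / number
= 268894 / 437
= 615.3181


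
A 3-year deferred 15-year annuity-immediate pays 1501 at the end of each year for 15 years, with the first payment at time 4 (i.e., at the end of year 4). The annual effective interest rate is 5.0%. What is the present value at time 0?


PV at time 3 of the 15-year annuity-immediate:
a_n = 1501 * (1-(1+0.05)^(-15))/0.05 = 15579.8667
Discount back 3 years to time 0:
PV = 15579.8667 * (1+0.05)^(-3)
= 15579.8667 * 0.863838
= 13458.4746


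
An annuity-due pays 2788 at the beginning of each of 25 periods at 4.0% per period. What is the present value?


PV_due = PMT * (1-(1+i)^(-n))/i * (1+i)
PV_immediate = 43554.3589
PV_due = 43554.3589 * 1.04
= 45296.5332


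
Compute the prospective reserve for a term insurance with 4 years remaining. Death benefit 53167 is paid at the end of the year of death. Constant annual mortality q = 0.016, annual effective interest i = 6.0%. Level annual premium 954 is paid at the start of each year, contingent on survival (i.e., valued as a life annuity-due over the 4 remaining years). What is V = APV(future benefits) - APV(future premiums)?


v = 1/(1+i) = 0.943396
APV(future benefits) per unit = sum_{k=0}^{3} k_p_x * q * v^(k+1) = 0.054189
APV(future benefits) = 53167 * 0.054189 = 2881.0537
Life annuity-due factor ä_{x:4} = sum_{k=0}^{3} k_p_x * v^k = 3.590005
APV(future premiums) = 954 * 3.590005 = 3424.865
V = 2881.0537 - 3424.865
= -543.8113


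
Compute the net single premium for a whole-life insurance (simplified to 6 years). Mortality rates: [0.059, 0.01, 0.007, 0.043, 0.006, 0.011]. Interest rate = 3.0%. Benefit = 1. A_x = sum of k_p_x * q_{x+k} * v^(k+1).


v = 0.970874
Year 0: k_p_x=1.0, q=0.059, term=0.057282
Year 1: k_p_x=0.941, q=0.01, term=0.00887
Year 2: k_p_x=0.93159, q=0.007, term=0.005968
Year 3: k_p_x=0.925069, q=0.043, term=0.035342
Year 4: k_p_x=0.885291, q=0.006, term=0.004582
Year 5: k_p_x=0.879979, q=0.011, term=0.008107
A_x = 0.1201


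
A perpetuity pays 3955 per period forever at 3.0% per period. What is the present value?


PV = PMT / i
= 3955 / 0.03
= 131833.3333


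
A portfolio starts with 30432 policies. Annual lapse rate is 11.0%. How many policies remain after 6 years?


remaining = initial * (1 - lapse)^years
= 30432 * (1 - 0.11)^6
= 30432 * 0.496981
= 15124.1346


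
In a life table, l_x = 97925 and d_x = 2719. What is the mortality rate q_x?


q_x = d_x / l_x
= 2719 / 97925
= 0.0278


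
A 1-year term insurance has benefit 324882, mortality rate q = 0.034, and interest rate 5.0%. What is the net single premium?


NSP = benefit * q * v
v = 1/(1+i) = 0.952381
NSP = 324882 * 0.034 * 0.952381
= 10519.9886


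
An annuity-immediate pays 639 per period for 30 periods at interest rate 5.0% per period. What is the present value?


PV = PMT * (1 - (1+i)^(-n)) / i
= 639 * (1 - (1+0.05)^(-30)) / 0.05
= 639 * (1 - 0.231377) / 0.05
= 639 * 15.372451
= 9822.9962


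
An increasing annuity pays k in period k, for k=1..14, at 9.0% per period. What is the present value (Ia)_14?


(Ia)_n = sum_{k=1}^{n} k * v^k, v = 1/(1+i)
v = 0.917431
Sum computed term by term:
(Ia)_14 = 47.7495


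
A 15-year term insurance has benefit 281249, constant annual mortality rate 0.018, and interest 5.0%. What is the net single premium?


NSP = benefit * sum_{k=0}^{n-1} k_p_x * q * v^(k+1)
With constant q=0.018, v=0.952381
Sum = 0.167745
NSP = 281249 * 0.167745
= 47178.122


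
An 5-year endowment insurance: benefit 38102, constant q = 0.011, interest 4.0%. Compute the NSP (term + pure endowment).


Term component = 1826.8397
Pure endowment = 5_p_x * v^5 * benefit = 0.946197 * 0.821927 * 38102 = 29632.1071
NSP = 31458.9467


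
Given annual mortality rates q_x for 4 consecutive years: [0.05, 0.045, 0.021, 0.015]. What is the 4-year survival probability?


p_k = 1 - q_k for each year
Survival = product of (1 - q_k)
= 0.95 * 0.955 * 0.979 * 0.985
= 0.8749


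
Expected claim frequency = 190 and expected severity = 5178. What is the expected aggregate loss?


E[S] = E[N] * E[X]
= 190 * 5178
= 983820


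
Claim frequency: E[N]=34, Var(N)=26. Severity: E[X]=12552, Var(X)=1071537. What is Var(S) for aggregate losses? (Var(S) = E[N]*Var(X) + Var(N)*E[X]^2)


Var(S) = E[N]*Var(X) + Var(N)*E[X]^2
= 34*1071537 + 26*12552^2
= 36432258 + 4096370304
= 4.1328e+09


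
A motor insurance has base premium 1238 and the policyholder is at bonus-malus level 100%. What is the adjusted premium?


adjusted = base * BM_level / 100
= 1238 * 100 / 100
= 1238 * 1.0
= 1238.0


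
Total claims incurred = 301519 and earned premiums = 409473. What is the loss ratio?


Loss ratio = claims / premiums
= 301519 / 409473
= 0.7364


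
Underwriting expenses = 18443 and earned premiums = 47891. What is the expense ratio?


Expense ratio = expenses / premiums
= 18443 / 47891
= 0.3851


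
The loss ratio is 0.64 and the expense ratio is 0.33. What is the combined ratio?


Combined ratio = loss ratio + expense ratio
= 0.64 + 0.33
= 0.97


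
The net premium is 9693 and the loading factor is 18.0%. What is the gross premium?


Gross = net * (1 + loading)
= 9693 * (1 + 0.18)
= 9693 * 1.18
= 11437.74


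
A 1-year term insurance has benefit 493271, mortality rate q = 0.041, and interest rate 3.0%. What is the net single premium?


NSP = benefit * q * v
v = 1/(1+i) = 0.970874
NSP = 493271 * 0.041 * 0.970874
= 19635.0592


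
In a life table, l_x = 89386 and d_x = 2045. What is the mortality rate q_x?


q_x = d_x / l_x
= 2045 / 89386
= 0.0229


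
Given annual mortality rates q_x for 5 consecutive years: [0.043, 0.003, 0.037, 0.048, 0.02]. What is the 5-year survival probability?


p_k = 1 - q_k for each year
Survival = product of (1 - q_k)
= 0.957 * 0.997 * 0.963 * 0.952 * 0.98
= 0.8572


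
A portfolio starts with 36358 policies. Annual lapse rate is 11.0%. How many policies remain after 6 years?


remaining = initial * (1 - lapse)^years
= 36358 * (1 - 0.11)^6
= 36358 * 0.496981
= 18069.2458


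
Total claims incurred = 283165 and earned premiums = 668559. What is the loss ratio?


Loss ratio = claims / premiums
= 283165 / 668559
= 0.4235


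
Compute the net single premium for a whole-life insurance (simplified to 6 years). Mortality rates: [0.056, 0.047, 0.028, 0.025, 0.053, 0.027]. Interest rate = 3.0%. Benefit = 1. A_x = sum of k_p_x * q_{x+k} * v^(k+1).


v = 0.970874
Year 0: k_p_x=1.0, q=0.056, term=0.054369
Year 1: k_p_x=0.944, q=0.047, term=0.041821
Year 2: k_p_x=0.899632, q=0.028, term=0.023052
Year 3: k_p_x=0.874442, q=0.025, term=0.019423
Year 4: k_p_x=0.852581, q=0.053, term=0.038979
Year 5: k_p_x=0.807394, q=0.027, term=0.018257
A_x = 0.1959


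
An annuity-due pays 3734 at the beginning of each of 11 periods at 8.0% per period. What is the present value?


PV_due = PMT * (1-(1+i)^(-n))/i * (1+i)
PV_immediate = 26656.8925
PV_due = 26656.8925 * 1.08
= 28789.4439


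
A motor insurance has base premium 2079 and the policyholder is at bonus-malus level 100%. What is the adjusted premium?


adjusted = base * BM_level / 100
= 2079 * 100 / 100
= 2079 * 1.0
= 2079.0


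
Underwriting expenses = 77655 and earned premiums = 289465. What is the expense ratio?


Expense ratio = expenses / premiums
= 77655 / 289465
= 0.2683


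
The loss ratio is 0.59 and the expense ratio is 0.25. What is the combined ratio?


Combined ratio = loss ratio + expense ratio
= 0.59 + 0.25
= 0.84


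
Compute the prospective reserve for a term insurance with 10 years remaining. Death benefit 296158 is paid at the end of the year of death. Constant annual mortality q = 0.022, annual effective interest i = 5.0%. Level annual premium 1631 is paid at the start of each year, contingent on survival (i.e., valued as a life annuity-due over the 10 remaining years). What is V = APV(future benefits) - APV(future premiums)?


v = 1/(1+i) = 0.952381
APV(future benefits) per unit = sum_{k=0}^{9} k_p_x * q * v^(k+1) = 0.155385
APV(future benefits) = 296158 * 0.155385 = 46018.4131
Life annuity-due factor ä_{x:10} = sum_{k=0}^{9} k_p_x * v^k = 7.416087
APV(future premiums) = 1631 * 7.416087 = 12095.6371
V = 46018.4131 - 12095.6371
= 33922.776


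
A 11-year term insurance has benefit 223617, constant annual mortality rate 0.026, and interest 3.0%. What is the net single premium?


NSP = benefit * sum_{k=0}^{n-1} k_p_x * q * v^(k+1)
With constant q=0.026, v=0.970874
Sum = 0.213256
NSP = 223617 * 0.213256
= 47687.7648


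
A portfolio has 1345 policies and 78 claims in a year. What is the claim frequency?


frequency = claims / policies
= 78 / 1345
= 0.058


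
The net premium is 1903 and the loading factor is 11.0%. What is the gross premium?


Gross = net * (1 + loading)
= 1903 * (1 + 0.11)
= 1903 * 1.11
= 2112.33


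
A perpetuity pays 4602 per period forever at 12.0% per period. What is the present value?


PV = PMT / i
= 4602 / 0.12
= 38350.0


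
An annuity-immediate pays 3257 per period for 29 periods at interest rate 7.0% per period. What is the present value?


PV = PMT * (1 - (1+i)^(-n)) / i
= 3257 * (1 - (1+0.07)^(-29)) / 0.07
= 3257 * (1 - 0.140563) / 0.07
= 3257 * 12.277674
= 39988.3844


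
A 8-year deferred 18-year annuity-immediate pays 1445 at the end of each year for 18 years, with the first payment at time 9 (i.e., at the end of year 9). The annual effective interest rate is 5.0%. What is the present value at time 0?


PV at time 8 of the 18-year annuity-immediate:
a_n = 1445 * (1-(1+0.05)^(-18))/0.05 = 16891.4531
Discount back 8 years to time 0:
PV = 16891.4531 * (1+0.05)^(-8)
= 16891.4531 * 0.676839
= 11432.8003


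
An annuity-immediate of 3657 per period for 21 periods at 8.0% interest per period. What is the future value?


FV = PMT * ((1+i)^n - 1) / i
= 3657 * ((1.08)^21 - 1) / 0.08
= 3657 * (5.033834 - 1) / 0.08
= 184396.6237


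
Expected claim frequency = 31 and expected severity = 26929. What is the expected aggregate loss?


E[S] = E[N] * E[X]
= 31 * 26929
= 834799


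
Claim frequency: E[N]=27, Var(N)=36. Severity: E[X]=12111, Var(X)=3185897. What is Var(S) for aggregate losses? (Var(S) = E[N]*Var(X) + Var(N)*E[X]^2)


Var(S) = E[N]*Var(X) + Var(N)*E[X]^2
= 27*3185897 + 36*12111^2
= 86019219 + 5280347556
= 5.3664e+09


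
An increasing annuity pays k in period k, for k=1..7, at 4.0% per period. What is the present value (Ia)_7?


(Ia)_n = sum_{k=1}^{n} k * v^k, v = 1/(1+i)
v = 0.961538
Sum computed term by term:
(Ia)_7 = 23.0678


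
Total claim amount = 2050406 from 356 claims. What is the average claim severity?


severity = total / number
= 2050406 / 356
= 5759.5674


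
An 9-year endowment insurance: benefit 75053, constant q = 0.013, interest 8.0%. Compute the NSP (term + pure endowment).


Term component = 5826.0928
Pure endowment = 9_p_x * v^9 * benefit = 0.888903 * 0.500249 * 75053 = 33374.0284
NSP = 39200.1212


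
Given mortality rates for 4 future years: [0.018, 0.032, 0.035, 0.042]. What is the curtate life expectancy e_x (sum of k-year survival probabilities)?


e_x = sum_{k=1}^{n} k_p_x
k_p_x values:
  1_p_x = 0.982
  2_p_x = 0.950576
  3_p_x = 0.917306
  4_p_x = 0.878779
e_x = 3.7287


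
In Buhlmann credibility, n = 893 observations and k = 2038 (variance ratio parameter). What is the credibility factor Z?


Z = n / (n + k)
= 893 / (893 + 2038)
= 893 / 2931
= 0.3047


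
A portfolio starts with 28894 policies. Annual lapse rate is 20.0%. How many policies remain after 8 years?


remaining = initial * (1 - lapse)^years
= 28894 * (1 - 0.2)^8
= 28894 * 0.167772
= 4847.6088


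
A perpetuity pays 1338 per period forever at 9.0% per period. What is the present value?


PV = PMT / i
= 1338 / 0.09
= 14866.6667


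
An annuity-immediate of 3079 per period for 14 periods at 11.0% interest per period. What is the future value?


FV = PMT * ((1+i)^n - 1) / i
= 3079 * ((1.11)^14 - 1) / 0.11
= 3079 * (4.310441 - 1) / 0.11
= 92662.2525


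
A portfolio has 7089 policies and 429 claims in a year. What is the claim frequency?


frequency = claims / policies
= 429 / 7089
= 0.0605


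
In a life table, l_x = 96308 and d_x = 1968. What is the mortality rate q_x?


q_x = d_x / l_x
= 1968 / 96308
= 0.0204


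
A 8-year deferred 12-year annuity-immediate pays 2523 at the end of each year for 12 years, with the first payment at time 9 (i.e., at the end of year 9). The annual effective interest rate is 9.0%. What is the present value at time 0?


PV at time 8 of the 12-year annuity-immediate:
a_n = 2523 * (1-(1+0.09)^(-12))/0.09 = 18066.5099
Discount back 8 years to time 0:
PV = 18066.5099 * (1+0.09)^(-8)
= 18066.5099 * 0.501866
= 9066.9721


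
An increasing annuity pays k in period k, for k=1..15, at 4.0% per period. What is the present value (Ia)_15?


(Ia)_n = sum_{k=1}^{n} k * v^k, v = 1/(1+i)
v = 0.961538
Sum computed term by term:
(Ia)_15 = 80.8539


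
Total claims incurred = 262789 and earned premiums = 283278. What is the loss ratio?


Loss ratio = claims / premiums
= 262789 / 283278
= 0.9277


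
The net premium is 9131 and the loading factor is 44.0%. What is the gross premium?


Gross = net * (1 + loading)
= 9131 * (1 + 0.44)
= 9131 * 1.44
= 13148.64


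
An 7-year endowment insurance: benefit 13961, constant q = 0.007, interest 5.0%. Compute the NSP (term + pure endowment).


Term component = 554.5051
Pure endowment = 7_p_x * v^7 * benefit = 0.952017 * 0.710681 * 13961 = 9445.744
NSP = 10000.2492


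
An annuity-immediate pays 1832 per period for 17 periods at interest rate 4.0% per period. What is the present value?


PV = PMT * (1 - (1+i)^(-n)) / i
= 1832 * (1 - (1+0.04)^(-17)) / 0.04
= 1832 * (1 - 0.513373) / 0.04
= 1832 * 12.165669
= 22287.5053


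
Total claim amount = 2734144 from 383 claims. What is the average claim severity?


severity = total / number
= 2734144 / 383
= 7138.7572


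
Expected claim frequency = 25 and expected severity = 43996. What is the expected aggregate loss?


E[S] = E[N] * E[X]
= 25 * 43996
= 1.0999e+06


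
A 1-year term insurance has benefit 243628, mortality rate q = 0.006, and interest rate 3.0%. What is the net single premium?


NSP = benefit * q * v
v = 1/(1+i) = 0.970874
NSP = 243628 * 0.006 * 0.970874
= 1419.1922
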